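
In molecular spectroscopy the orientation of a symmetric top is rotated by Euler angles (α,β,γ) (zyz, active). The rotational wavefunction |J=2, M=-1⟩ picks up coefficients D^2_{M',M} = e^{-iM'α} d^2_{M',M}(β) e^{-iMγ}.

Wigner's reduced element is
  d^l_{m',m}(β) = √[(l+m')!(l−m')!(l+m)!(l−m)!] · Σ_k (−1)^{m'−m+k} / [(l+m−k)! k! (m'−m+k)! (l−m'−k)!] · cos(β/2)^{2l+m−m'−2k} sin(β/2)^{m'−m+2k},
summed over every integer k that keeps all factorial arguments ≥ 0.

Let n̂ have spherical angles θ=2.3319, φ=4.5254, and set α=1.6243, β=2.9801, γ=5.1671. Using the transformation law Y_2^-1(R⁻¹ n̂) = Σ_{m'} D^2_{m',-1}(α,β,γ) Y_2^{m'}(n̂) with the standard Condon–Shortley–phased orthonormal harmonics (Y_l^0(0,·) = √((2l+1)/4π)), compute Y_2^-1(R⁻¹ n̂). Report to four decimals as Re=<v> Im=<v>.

Re=0.0871 Im=-0.3504

Need the full column D^2_{m',-1} for m'=−2..2 at α=1.6243, β=2.9801, γ=5.1671.
cos(β/2)=0.080659, sin(β/2)=0.996742
d^2_{-2,-1}: single k=1 term ⇒ +0.001046;  D = -0.000557+0.000885i
d^2_{-1,-1}: k∈[0..1] ⇒ +0.000042 -0.019390 = -0.019348;  D = -0.016903-0.009415i
d^2_{0,-1}: k∈[0..1] ⇒ -0.001281 +0.195648 = +0.194366;  D = +0.085366-0.174616i
d^2_{1,-1}: k∈[0..1] ⇒ +0.019390 -0.987031 = -0.967640;  D = +0.890800+0.377893i
d^2_{2,-1}: single k=0 term ⇒ -0.159746;  D = +0.054432-0.150186i
Y_2^{m'}(θ=2.3319,φ=4.5254) and Σ D·Y over m':
  (-0.0006+0.0009i)·(-0.1885-0.0740i)  (-0.0169-0.0094i)·(+0.0717-0.3791i)  (+0.0854-0.1746i)·(+0.1347+0.0000i)  (+0.8908+0.3779i)·(-0.0717-0.3791i)  (+0.0544-0.1502i)·(-0.1885+0.0740i)
Y_2^-1(R⁻¹ n̂) = +0.087104-0.350377i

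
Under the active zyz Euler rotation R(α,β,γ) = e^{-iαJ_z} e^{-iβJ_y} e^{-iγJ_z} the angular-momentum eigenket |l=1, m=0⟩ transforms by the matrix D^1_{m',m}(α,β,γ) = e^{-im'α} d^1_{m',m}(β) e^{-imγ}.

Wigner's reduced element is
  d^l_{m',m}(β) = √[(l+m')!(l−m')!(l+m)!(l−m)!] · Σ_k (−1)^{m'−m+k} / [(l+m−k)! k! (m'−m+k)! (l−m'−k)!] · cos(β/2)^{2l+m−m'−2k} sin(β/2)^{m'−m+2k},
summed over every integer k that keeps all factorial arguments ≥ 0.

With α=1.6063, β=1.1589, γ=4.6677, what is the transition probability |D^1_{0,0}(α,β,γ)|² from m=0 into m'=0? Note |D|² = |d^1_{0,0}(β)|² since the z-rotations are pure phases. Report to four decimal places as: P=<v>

Split into d^1_{0,0}(β=1.1589) × two z-phases.
Half-angle: c=0.836764, s=0.547564. N=√(1·1·1·1)=1.000000
Admissible k: 0..1 (factorial args all ≥0)
  k=0: (−1)^0·1.0000/(1)·0.8368^2·0.5476^0 = +0.700174
  k=1: (−1)^1·1.0000/(1)·0.8368^0·0.5476^2 = -0.299826
d^1_{0,0}(1.1589) = +0.700174 -0.299826 = +0.400348
|D^1_{0,0}|² = |d^1_{0,0}(β)|² = (+0.400348)² = 0.160278 (the z-rotation phases have unit modulus)

P=0.1603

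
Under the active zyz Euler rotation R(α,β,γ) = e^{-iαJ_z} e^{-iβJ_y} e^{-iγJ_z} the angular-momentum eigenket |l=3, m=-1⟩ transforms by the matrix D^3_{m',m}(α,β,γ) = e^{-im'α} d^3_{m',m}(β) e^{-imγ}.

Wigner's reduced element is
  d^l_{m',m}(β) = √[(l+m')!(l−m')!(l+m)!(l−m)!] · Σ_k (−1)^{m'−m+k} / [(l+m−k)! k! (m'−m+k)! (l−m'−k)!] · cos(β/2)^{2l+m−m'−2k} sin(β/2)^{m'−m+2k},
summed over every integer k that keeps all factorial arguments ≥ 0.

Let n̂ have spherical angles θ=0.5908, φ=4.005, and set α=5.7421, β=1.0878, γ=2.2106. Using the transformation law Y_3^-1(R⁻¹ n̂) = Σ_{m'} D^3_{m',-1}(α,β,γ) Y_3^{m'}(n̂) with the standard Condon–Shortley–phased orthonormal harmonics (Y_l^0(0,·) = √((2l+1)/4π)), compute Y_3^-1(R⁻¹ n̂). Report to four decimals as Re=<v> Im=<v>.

Need the full column D^3_{m',-1} for m'=−3..3 at α=5.7421, β=1.0878, γ=2.2106.
cos(β/2)=0.855697, sin(β/2)=0.517477
d^3_{-3,-1}: single k=2 term ⇒ +0.556043;  D = +0.462858+0.308132i
d^3_{-2,-1}: k∈[1..2] ⇒ +0.750743 -0.549115 = +0.201628;  D = +0.086313+0.182219i
d^3_{-1,-1}: k∈[0..2] ⇒ +0.392573 -1.148557 +0.315033 = -0.440951;  D = +0.043459-0.438804i
d^3_{0,-1}: k∈[0..2] ⇒ -0.822398 +0.902289 -0.109993 = -0.030103;  D = +0.017972-0.024149i
d^3_{1,-1}: k∈[0..2] ⇒ +0.861417 -0.420044 +0.019202 = +0.460576;  D = -0.426007+0.175066i
d^3_{2,-1}: k∈[0..1] ⇒ -0.549115 +0.100410 = -0.448706;  D = +0.443588+0.067576i
d^3_{3,-1}: single k=0 term ⇒ +0.203353;  D = -0.156542-0.129796i
Y_3^{m'}(θ=0.5908,φ=4.005) and Σ D·Y over m':
  (+0.4629+0.3081i)·(+0.0614+0.0378i)  (+0.0863+0.1822i)·(-0.0409-0.2602i)  (+0.0435-0.4388i)·(-0.2865+0.3350i)  (+0.0180-0.0241i)·(+0.1390+0.0000i)  (-0.4260+0.1751i)·(+0.2865+0.3350i)  (+0.4436+0.0676i)·(-0.0409+0.2602i)  (-0.1565-0.1298i)·(-0.0614+0.0378i)
Y_3^-1(R⁻¹ n̂) = -0.004171+0.165515i

Re=-0.0042 Im=0.1655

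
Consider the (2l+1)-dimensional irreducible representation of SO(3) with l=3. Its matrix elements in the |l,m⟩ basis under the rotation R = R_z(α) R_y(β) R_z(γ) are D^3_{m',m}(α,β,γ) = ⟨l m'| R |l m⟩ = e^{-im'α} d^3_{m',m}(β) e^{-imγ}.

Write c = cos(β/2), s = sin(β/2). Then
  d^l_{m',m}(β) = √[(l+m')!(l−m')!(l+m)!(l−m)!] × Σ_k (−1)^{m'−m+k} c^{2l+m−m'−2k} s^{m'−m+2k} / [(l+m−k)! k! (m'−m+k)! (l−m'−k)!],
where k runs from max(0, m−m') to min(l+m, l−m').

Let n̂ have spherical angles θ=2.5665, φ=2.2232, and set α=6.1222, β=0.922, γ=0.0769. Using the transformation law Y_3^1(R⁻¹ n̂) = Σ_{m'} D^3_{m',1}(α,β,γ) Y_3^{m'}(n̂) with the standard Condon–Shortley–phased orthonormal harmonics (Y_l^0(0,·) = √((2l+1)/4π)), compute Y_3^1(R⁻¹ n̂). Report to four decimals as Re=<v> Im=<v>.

Re=-0.3514 Im=-0.2610

Need the full column D^3_{m',1} for m'=−3..3 at α=6.1222, β=0.922, γ=0.0769.
cos(β/2)=0.895608, sin(β/2)=0.444844
d^3_{-3,1}: single k=4 term ⇒ +0.121650;  D = +0.103078-0.064604i
d^3_{-2,1}: k∈[3..4] ⇒ +0.399951 -0.049335 = +0.350616;  D = +0.323093-0.136172i
d^3_{-1,1}: k∈[2..4] ⇒ +0.763904 -0.251279 +0.007749 = +0.520373;  D = +0.505719-0.122625i
d^3_{0,1}: k∈[1..3] ⇒ +0.887950 -0.657187 +0.054044 = +0.284807;  D = +0.283965-0.021880i
d^3_{1,1}: k∈[0..2] ⇒ +0.516069 -1.018538 +0.188459 = -0.314010;  D = -0.312900-0.026372i
d^3_{2,1}: k∈[0..1] ⇒ -0.810583 +0.399951 = -0.410632;  D = -0.398363-0.099630i
d^3_{3,1}: single k=0 term ⇒ +0.493098;  D = +0.453002+0.194768i
Y_3^{m'}(θ=2.5665,φ=2.2232) and Σ D·Y over m':
  (+0.1031-0.0646i)·(+0.0622-0.0253i)  (+0.3231-0.1362i)·(+0.0667-0.2448i)  (+0.5057-0.1226i)·(-0.2690-0.3521i)  (+0.2840-0.0219i)·(-0.1631+0.0000i)  (-0.3129-0.0264i)·(+0.2690-0.3521i)  (-0.3984-0.0996i)·(+0.0667+0.2448i)  (+0.4530+0.1948i)·(-0.0622-0.0253i)
Y_3^1(R⁻¹ n̂) = -0.351423-0.260960i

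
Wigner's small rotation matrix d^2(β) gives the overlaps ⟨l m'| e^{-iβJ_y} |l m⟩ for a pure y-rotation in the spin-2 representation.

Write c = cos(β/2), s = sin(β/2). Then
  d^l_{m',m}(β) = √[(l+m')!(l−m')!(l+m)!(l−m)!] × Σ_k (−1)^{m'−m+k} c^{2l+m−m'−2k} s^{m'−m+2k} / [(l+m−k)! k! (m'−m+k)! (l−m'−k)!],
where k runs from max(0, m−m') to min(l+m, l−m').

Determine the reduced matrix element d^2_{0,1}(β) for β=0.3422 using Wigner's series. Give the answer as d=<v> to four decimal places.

d=0.3871

d^2_{0,1}(β=0.3422) via Wigner's sum:
Half-angle: c=0.985398, s=0.170266. N=√(2·2·6·1)=4.898979
Admissible k: 1..2 (factorial args all ≥0)
  k=1: (−1)^0·4.8990/(2)·0.9854^3·0.1703^1 = +0.399061
  k=2: (−1)^1·4.8990/(2)·0.9854^1·0.1703^3 = -0.011914
d^2_{0,1}(0.3422) = +0.399061 -0.011914 = +0.387147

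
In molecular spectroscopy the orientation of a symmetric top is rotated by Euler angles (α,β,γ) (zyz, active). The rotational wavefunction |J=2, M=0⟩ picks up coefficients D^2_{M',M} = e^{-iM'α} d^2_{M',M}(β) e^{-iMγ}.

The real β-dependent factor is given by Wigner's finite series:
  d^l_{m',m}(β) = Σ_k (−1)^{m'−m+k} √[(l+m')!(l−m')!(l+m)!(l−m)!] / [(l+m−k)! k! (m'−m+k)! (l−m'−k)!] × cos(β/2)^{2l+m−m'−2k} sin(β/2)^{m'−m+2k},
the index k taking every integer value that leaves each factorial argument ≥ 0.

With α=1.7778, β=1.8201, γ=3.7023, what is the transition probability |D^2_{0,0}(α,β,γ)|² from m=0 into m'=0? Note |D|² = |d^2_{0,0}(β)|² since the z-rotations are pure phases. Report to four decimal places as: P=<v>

First d^2_{0,0}(β=1.8201), then the phase factors e^{-i(0)α} and e^{-i(0)γ}:
With c≡cos(β/2)=0.613706 and s≡sin(β/2)=0.789534, N=[2·2·2·2]^{1/2}=4.000000
k∈{0,1,2} keeps every argument non-negative
  k=0: (−1)^0·4.0000/(4)·0.6137^4·0.7895^0 = +0.141854
  k=1: (−1)^1·4.0000/(1)·0.6137^2·0.7895^2 = -0.939125
  k=2: (−1)^2·4.0000/(4)·0.6137^0·0.7895^4 = +0.388583
d^2_{0,0}(1.8201) = +0.141854 -0.939125 +0.388583 = -0.408687
|D^2_{0,0}|² = |d^2_{0,0}(β)|² = (-0.408687)² = 0.167025 (the z-rotation phases have unit modulus)

P=0.1670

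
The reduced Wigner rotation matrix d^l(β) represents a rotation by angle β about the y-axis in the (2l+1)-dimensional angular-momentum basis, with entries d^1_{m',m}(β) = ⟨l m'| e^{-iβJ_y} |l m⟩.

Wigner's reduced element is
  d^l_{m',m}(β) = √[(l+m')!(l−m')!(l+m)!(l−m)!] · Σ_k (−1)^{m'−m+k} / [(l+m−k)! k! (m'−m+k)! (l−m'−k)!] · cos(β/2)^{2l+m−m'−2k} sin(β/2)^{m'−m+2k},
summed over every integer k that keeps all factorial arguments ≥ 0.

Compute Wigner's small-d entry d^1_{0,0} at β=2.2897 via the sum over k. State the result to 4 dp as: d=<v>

d=-0.6586

d^1_{0,0}(β=2.2897) via Wigner's sum:
With c≡cos(β/2)=0.413183 and s≡sin(β/2)=0.910648, N=[1·1·1·1]^{1/2}=1.000000
k: max(0,(0)−(0))=0 … min(1+(0),1−(0))=1
  k=0: (−1)^0·1.0000/(1)·0.4132^2·0.9106^0 = +0.170720
  k=1: (−1)^1·1.0000/(1)·0.4132^0·0.9106^2 = -0.829280
d^1_{0,0}(2.2897) = +0.170720 -0.829280 = -0.658560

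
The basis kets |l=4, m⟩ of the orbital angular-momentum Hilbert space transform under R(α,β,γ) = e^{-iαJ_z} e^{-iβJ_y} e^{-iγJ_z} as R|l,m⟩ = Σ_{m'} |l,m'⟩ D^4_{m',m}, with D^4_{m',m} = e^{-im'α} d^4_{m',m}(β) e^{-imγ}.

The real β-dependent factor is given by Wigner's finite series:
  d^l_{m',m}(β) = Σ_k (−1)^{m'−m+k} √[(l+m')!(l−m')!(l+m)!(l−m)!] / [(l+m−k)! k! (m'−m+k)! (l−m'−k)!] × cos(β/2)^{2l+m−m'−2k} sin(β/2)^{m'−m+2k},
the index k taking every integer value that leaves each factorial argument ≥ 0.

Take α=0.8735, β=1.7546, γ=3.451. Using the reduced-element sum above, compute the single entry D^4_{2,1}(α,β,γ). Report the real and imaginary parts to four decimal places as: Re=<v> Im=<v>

Re=-0.0495 Im=-0.0938

First d^4_{2,1}(β=1.7546), then the phase factors e^{-i(2)α} and e^{-i(1)γ}:
Half-angle: c=0.639230, s=0.769016. N=√(720·2·120·6)=1018.233765
k: max(0,(1)−(2))=0 … min(4+(1),4−(2))=2
  k=0: (−1)^1·1018.2338/(240)·0.6392^7·0.7690^1 = -0.142289
  k=1: (−1)^2·1018.2338/(48)·0.6392^5·0.7690^3 = +1.029668
  k=2: (−1)^3·1018.2338/(72)·0.6392^3·0.7690^5 = -0.993487
d^4_{2,1}(1.7546) = -0.142289 +1.029668 -0.993487 = -0.106108
Attach z-rotation phases: D = e^{-i(2)(0.8735)}·(-0.106108)·e^{-i(1)(3.451)} = -0.049526-0.093841i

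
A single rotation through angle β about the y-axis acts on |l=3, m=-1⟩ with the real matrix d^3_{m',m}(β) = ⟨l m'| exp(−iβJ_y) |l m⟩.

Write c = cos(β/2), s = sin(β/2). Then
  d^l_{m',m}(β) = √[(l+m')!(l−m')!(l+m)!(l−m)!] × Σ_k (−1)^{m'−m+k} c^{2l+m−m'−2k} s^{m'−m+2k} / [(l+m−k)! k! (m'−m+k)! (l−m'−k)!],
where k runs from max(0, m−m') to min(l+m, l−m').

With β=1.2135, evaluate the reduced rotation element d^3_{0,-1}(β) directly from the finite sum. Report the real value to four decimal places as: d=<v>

d=0.1576

d^3_{0,-1}(β=1.2135) via Wigner's sum:
c=cos(1.2135/2)=0.821506, s=sin(1.2135/2)=0.570201; N=√[6·6·2·24]=41.569219
k: max(0,(-1)−(0))=0 … min(3+(-1),3−(0))=2
  k=0: (−1)^1·41.5692/(12)·0.8215^5·0.5702^1 = -0.739045
  k=1: (−1)^2·41.5692/(4)·0.8215^3·0.5702^3 = +1.068135
  k=2: (−1)^3·41.5692/(12)·0.8215^1·0.5702^5 = -0.171530
d^3_{0,-1}(1.2135) = -0.739045 +1.068135 -0.171530 = +0.157561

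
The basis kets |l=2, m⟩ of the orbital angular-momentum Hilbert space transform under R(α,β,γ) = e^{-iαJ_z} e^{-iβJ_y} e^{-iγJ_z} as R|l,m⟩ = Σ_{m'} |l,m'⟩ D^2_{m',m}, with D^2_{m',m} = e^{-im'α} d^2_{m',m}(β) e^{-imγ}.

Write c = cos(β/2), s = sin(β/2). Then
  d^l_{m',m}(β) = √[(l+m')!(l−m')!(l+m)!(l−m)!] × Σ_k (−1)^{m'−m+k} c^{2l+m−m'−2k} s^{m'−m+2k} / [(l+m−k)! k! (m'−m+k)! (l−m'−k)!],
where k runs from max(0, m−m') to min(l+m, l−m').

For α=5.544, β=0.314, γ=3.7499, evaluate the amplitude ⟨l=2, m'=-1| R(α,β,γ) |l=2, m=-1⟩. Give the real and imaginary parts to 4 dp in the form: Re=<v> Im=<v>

Re=-0.8726 Im=0.1149

First d^2_{-1,-1}(β=0.314), then the phase factors e^{-i(-1)α} and e^{-i(-1)γ}:
With c≡cos(β/2)=0.987701 and s≡sin(β/2)=0.156356, N=[1·6·1·6]^{1/2}=6.000000
The bounds max(0,m−m')=0 and min(l+m,l−m')=1 give 2 terms
  k=0: (−1)^0·6.0000/(6)·0.9877^4·0.1564^0 = +0.951703
  k=1: (−1)^1·6.0000/(2)·0.9877^2·0.1564^2 = -0.071548
d^2_{-1,-1}(0.314) = +0.951703 -0.071548 = +0.880155
D = (+0.739018-0.673686i)·(+0.880155)·(-0.820617-0.571479i) = -0.872628+0.114864i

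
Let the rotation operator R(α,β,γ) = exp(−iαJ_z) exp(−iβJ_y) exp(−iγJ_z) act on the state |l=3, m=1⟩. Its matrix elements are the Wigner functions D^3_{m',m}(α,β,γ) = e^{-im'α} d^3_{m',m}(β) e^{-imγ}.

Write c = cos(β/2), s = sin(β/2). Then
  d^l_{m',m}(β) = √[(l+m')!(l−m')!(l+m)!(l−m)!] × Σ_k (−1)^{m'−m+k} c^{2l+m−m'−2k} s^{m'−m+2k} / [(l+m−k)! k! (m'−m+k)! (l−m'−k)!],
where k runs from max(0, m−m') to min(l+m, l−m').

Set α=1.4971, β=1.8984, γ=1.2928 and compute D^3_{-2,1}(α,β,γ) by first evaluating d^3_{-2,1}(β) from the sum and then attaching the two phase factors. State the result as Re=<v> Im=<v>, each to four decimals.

Re=-0.0022 Im=0.0170

D^3_{-2,1}(1.4971,1.8984,1.2928) = e^{-i·-2·1.4971}·d^3_{-2,1}(1.8984)·e^{-i·1·1.2928}. Compute d first:
c=cos(1.8984/2)=0.582334, s=sin(1.8984/2)=0.812950; N=√[1·120·24·2]=75.894664
The bounds max(0,m−m')=3 and min(l+m,l−m')=4 give 2 terms
  k=3: (−1)^0·75.8947/(12)·0.5823^3·0.8129^3 = +0.671022
  k=4: (−1)^1·75.8947/(24)·0.5823^1·0.8129^5 = -0.653869
d^3_{-2,1}(1.8984) = +0.671022 -0.653869 = +0.017153
D = (-0.989157+0.146860i)·(+0.017153)·(+0.274429-0.961607i) = -0.002234+0.017007i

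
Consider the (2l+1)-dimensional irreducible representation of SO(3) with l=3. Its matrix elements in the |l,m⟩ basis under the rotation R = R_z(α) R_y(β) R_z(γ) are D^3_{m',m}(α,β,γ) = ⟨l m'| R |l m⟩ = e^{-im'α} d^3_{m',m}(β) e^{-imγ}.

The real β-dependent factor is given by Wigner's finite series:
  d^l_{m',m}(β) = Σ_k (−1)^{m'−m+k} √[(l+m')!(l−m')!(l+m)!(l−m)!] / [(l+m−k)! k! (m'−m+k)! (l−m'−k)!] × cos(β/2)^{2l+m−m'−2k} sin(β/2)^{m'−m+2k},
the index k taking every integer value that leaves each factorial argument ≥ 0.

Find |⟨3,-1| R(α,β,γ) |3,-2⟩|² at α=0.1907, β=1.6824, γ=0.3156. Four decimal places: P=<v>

P=0.2169

Split into d^3_{-1,-2}(β=1.6824) × two z-phases.
c=cos(1.6824/2)=0.666569, s=sin(1.6824/2)=0.745444; N=√[2·24·1·120]=75.894664
Admissible k: 0..1 (factorial args all ≥0)
  k=0: (−1)^1·75.8947/(24)·0.6666^5·0.7454^1 = -0.310198
  k=1: (−1)^2·75.8947/(12)·0.6666^3·0.7454^3 = +0.775906
d^3_{-1,-2}(1.6824) = -0.310198 +0.775906 = +0.465708
|D^3_{-1,-2}|² = |d^3_{-1,-2}(β)|² = (+0.465708)² = 0.216884 (the z-rotation phases have unit modulus)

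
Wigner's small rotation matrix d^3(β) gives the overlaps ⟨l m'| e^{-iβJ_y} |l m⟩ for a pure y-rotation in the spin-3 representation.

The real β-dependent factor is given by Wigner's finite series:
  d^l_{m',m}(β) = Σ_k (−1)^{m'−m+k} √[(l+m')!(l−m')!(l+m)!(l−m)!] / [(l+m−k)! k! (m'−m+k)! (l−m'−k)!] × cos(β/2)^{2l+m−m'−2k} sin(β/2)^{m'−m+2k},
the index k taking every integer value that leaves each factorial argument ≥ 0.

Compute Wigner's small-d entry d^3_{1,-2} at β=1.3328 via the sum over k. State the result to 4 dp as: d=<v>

d^3_{1,-2}(β=1.3328) via Wigner's sum:
c=cos(1.3328/2)=0.786052, s=sin(1.3328/2)=0.618160; N=√[24·2·1·120]=75.894664
Admissible k: 0..1 (factorial args all ≥0)
  k=0: (−1)^3·75.8947/(12)·0.7861^3·0.6182^3 = -0.725583
  k=1: (−1)^4·75.8947/(24)·0.7861^1·0.6182^5 = +0.224366
d^3_{1,-2}(1.3328) = -0.725583 +0.224366 = -0.501217

d=-0.5012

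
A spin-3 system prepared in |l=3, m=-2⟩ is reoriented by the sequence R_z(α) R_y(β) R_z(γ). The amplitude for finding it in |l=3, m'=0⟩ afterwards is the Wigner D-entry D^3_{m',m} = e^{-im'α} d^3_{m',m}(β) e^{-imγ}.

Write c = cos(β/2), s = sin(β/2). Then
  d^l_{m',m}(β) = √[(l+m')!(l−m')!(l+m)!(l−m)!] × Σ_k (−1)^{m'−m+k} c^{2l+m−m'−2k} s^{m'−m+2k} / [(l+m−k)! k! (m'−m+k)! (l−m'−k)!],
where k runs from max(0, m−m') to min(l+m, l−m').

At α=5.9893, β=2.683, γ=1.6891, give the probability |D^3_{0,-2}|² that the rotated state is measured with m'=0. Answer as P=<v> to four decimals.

P=0.0579

D^3_{0,-2}(5.9893,2.683,1.6891) = e^{-i·0·5.9893}·d^3_{0,-2}(2.683)·e^{-i·-2·1.6891}. Compute d first:
Half-angle: c=0.227292, s=0.973827. N=√(6·6·1·120)=65.726707
k∈{0,1} keeps every argument non-negative
  k=0: (−1)^2·65.7267/(12)·0.2273^4·0.9738^2 = +0.013863
  k=1: (−1)^3·65.7267/(12)·0.2273^2·0.9738^4 = -0.254482
d^3_{0,-2}(2.683) = +0.013863 -0.254482 = -0.240619
|D^3_{0,-2}|² = |d^3_{0,-2}(β)|² = (-0.240619)² = 0.057897 (the z-rotation phases have unit modulus)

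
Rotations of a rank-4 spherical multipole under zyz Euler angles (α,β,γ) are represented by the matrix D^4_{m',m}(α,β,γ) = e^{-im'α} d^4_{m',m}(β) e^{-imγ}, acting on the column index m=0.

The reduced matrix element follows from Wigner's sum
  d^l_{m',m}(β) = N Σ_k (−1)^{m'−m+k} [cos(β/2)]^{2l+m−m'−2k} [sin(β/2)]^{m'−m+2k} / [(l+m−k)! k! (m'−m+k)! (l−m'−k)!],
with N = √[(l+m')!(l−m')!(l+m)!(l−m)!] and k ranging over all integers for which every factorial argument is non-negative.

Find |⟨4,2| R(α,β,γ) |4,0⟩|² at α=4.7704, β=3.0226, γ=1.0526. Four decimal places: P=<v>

P=0.0011

D^4_{2,0}(4.7704,3.0226,1.0526) = e^{-i·2·4.7704}·d^4_{2,0}(3.0226)·e^{-i·0·1.0526}. Compute d first:
With c≡cos(β/2)=0.059461 and s≡sin(β/2)=0.998231, N=[720·2·24·24]^{1/2}=910.735966
Admissible k: 0..2 (factorial args all ≥0)
  k=0: (−1)^2·910.7360/(96)·0.0595^6·0.9982^2 = +0.000000
  k=1: (−1)^3·910.7360/(36)·0.0595^4·0.9982^4 = -0.000314
  k=2: (−1)^4·910.7360/(96)·0.0595^2·0.9982^6 = +0.033187
d^4_{2,0}(3.0226) = +0.000000 -0.000314 +0.033187 = +0.032874
|D^4_{2,0}|² = |d^4_{2,0}(β)|² = (+0.032874)² = 0.001081 (the z-rotation phases have unit modulus)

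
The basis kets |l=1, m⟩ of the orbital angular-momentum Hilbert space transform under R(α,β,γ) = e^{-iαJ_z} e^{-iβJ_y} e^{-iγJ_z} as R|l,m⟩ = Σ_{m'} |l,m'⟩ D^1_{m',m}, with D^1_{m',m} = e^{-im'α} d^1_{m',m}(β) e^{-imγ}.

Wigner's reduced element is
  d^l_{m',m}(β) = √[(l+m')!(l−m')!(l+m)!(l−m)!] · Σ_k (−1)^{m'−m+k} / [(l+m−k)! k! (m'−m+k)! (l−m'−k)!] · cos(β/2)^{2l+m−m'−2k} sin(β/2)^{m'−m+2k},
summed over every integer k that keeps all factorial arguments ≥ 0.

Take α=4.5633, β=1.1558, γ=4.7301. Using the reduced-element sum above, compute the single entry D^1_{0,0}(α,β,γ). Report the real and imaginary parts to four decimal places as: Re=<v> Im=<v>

Re=0.4032 Im=0.0000

Split into d^1_{0,0}(β=1.1558) × two z-phases.
Half-angle: c=0.837612, s=0.546266. N=√(1·1·1·1)=1.000000
k∈{0,1} keeps every argument non-negative
  k=0: (−1)^0·1.0000/(1)·0.8376^2·0.5463^0 = +0.701593
  k=1: (−1)^1·1.0000/(1)·0.8376^0·0.5463^2 = -0.298407
d^1_{0,0}(1.1558) = +0.701593 -0.298407 = +0.403187
Attach z-rotation phases: D = e^{-i(0)(4.5633)}·(+0.403187)·e^{-i(0)(4.7301)} = +0.403187+0.000000i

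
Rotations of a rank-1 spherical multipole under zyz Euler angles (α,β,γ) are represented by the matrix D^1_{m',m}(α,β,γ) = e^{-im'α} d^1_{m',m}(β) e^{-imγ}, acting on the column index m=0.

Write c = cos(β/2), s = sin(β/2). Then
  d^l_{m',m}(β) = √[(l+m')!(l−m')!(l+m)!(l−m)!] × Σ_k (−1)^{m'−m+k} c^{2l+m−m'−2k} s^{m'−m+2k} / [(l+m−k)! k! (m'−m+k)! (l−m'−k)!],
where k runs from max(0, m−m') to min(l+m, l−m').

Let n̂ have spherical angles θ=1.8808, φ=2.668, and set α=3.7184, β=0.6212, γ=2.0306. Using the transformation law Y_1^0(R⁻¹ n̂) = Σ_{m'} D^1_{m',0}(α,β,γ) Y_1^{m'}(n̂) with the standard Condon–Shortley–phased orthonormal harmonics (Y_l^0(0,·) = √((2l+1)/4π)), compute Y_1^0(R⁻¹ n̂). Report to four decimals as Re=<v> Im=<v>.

Re=0.0134 Im=0.0000

Need the full column D^1_{m',0} for m'=−1..1 at α=3.7184, β=0.6212, γ=2.0306.
cos(β/2)=0.952150, sin(β/2)=0.305630
d^1_{-1,0}: single k=1 term ⇒ +0.411544;  D = -0.344960-0.224436i
d^1_{0,0}: k∈[0..1] ⇒ +0.906590 -0.093410 = +0.813181;  D = +0.813181+0.000000i
d^1_{1,0}: single k=0 term ⇒ -0.411544;  D = +0.344960-0.224436i
Y_1^{m'}(θ=1.8808,φ=2.668) and Σ D·Y over m':
  (-0.3450-0.2244i)·(-0.2928-0.1501i)  (+0.8132+0.0000i)·(-0.1491+0.0000i)  (+0.3450-0.2244i)·(+0.2928-0.1501i)
Y_1^0(R⁻¹ n̂) = +0.013449+0.000000i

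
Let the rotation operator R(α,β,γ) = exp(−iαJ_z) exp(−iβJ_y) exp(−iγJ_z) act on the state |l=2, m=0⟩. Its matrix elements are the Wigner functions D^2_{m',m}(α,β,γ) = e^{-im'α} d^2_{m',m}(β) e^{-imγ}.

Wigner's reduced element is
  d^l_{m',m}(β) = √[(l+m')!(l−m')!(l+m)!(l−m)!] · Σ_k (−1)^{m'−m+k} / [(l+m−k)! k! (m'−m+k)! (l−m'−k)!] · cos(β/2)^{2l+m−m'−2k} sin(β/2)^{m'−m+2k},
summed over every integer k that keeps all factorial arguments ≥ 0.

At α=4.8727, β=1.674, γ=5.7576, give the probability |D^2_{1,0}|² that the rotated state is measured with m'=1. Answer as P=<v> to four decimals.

P=0.0158

D^2_{1,0}(4.8727,1.674,5.7576) = e^{-i·1·4.8727}·d^2_{1,0}(1.674)·e^{-i·0·5.7576}. Compute d first:
c=cos(1.674/2)=0.669694, s=sin(1.674/2)=0.742637; N=√[6·1·2·2]=4.898979
k∈{0,1} keeps every argument non-negative
  k=0: (−1)^1·4.8990/(2)·0.6697^3·0.7426^1 = -0.546363
  k=1: (−1)^2·4.8990/(2)·0.6697^1·0.7426^3 = +0.671865
d^2_{1,0}(1.674) = -0.546363 +0.671865 = +0.125503
|D^2_{1,0}|² = |d^2_{1,0}(β)|² = (+0.125503)² = 0.015751 (the z-rotation phases have unit modulus)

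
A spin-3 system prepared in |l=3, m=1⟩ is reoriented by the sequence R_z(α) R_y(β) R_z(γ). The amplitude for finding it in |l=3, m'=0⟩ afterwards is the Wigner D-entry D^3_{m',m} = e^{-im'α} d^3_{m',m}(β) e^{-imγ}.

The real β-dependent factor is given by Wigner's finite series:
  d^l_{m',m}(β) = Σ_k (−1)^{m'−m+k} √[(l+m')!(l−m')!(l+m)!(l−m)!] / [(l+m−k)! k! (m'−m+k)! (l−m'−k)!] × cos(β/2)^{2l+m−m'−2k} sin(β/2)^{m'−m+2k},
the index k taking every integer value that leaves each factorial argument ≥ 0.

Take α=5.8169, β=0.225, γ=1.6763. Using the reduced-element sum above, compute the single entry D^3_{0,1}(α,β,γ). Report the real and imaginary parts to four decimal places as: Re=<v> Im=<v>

First d^3_{0,1}(β=0.225), then the phase factors e^{-i(0)α} and e^{-i(1)γ}:
With c≡cos(β/2)=0.993679 and s≡sin(β/2)=0.112263, N=[6·6·24·2]^{1/2}=41.569219
Admissible k: 1..3 (factorial args all ≥0)
  k=1: (−1)^0·41.5692/(12)·0.9937^5·0.1123^1 = +0.376753
  k=2: (−1)^1·41.5692/(4)·0.9937^3·0.1123^3 = -0.014426
  k=3: (−1)^2·41.5692/(12)·0.9937^1·0.1123^5 = +0.000061
d^3_{0,1}(0.225) = +0.376753 -0.014426 +0.000061 = +0.362388
Phases: e^{-i·(0)·5.8169}=+1.000000+0.000000i, e^{-i·(1)·1.6763}=-0.105308-0.994440i ⇒ D=-0.038162-0.360373i

Re=-0.0382 Im=-0.3604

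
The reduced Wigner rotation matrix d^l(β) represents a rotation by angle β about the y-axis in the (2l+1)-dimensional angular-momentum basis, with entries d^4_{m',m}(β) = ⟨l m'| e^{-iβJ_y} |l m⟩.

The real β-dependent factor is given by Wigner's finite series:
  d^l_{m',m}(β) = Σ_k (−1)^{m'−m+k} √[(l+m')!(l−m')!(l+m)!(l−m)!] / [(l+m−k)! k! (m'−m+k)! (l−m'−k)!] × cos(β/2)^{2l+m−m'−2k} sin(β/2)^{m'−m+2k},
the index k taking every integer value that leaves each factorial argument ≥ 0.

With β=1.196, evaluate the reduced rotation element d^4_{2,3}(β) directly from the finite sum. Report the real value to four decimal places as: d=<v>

d^4_{2,3}(β=1.196) via Wigner's sum:
With c≡cos(β/2)=0.826463 and s≡sin(β/2)=0.562991, N=[720·2·5040·1]^{1/2}=2693.993318
Admissible k: 1..2 (factorial args all ≥0)
  k=1: (−1)^0·2693.9933/(720)·0.8265^7·0.5630^1 = +0.554792
  k=2: (−1)^1·2693.9933/(240)·0.8265^5·0.5630^3 = -0.772337
d^4_{2,3}(1.196) = +0.554792 -0.772337 = -0.217545

d=-0.2175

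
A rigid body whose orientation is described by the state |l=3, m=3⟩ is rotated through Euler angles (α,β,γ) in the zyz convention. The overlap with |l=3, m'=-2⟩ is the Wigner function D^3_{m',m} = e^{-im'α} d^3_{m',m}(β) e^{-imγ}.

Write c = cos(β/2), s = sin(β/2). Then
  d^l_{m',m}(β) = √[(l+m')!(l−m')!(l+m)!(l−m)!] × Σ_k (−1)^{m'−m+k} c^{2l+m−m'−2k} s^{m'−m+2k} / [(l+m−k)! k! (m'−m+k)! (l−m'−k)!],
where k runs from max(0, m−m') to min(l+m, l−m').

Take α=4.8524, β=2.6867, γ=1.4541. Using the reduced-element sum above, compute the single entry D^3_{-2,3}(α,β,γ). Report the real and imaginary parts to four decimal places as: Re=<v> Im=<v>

Re=0.2856 Im=-0.3917

Split into d^3_{-2,3}(β=2.6867) × two z-phases.
Half-angle: c=0.225490, s=0.974245. N=√(1·120·720·1)=293.938769
The bounds max(0,m−m')=5 and min(l+m,l−m')=5 give 1 term
  k=5: (−1)^0·293.9388/(120)·0.2255^1·0.9742^5 = +0.484781
d^3_{-2,3}(2.6867) = +0.484781
D = (-0.961049-0.276377i)·(+0.484781)·(-0.342981+0.939342i) = +0.285650-0.391685i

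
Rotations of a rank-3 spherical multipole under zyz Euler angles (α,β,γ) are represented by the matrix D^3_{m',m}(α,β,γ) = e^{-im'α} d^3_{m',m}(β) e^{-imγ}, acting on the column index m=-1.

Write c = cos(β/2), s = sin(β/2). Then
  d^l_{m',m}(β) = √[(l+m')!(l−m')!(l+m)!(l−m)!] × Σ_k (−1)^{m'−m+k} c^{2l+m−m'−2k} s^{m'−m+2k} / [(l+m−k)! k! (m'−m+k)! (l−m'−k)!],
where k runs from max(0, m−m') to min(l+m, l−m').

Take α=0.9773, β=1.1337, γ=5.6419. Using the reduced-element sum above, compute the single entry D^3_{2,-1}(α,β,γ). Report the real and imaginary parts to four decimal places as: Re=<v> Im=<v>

Re=0.4007 Im=0.2433

First d^3_{2,-1}(β=1.1337), then the phase factors e^{-i(2)α} and e^{-i(-1)γ}:
With c≡cos(β/2)=0.843597 and s≡sin(β/2)=0.536977, N=[120·1·2·24]^{1/2}=75.894664
Admissible k: 0..1 (factorial args all ≥0)
  k=0: (−1)^3·75.8947/(12)·0.8436^3·0.5370^3 = -0.587899
  k=1: (−1)^4·75.8947/(24)·0.8436^1·0.5370^5 = +0.119101
d^3_{2,-1}(1.1337) = -0.587899 +0.119101 = -0.468798
Attach z-rotation phases: D = e^{-i(2)(0.9773)}·(-0.468798)·e^{-i(-1)(5.6419)} = +0.400710+0.243317i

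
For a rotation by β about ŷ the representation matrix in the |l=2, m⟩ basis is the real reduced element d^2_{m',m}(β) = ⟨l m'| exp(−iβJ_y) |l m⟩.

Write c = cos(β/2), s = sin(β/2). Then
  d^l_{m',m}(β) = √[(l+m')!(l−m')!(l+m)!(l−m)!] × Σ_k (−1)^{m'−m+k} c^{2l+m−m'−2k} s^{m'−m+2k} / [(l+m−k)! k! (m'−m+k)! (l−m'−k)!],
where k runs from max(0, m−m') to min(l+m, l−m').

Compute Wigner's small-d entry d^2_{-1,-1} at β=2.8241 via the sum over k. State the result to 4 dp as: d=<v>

d=-0.0725

d^2_{-1,-1}(β=2.8241) via Wigner's sum:
c=cos(2.8241/2)=0.158080, s=sin(2.8241/2)=0.987426; N=√[1·6·1·6]=6.000000
k: max(0,(-1)−(-1))=0 … min(2+(-1),2−(-1))=1
  k=0: (−1)^0·6.0000/(6)·0.1581^4·0.9874^0 = +0.000624
  k=1: (−1)^1·6.0000/(2)·0.1581^2·0.9874^2 = -0.073095
d^2_{-1,-1}(2.8241) = +0.000624 -0.073095 = -0.072470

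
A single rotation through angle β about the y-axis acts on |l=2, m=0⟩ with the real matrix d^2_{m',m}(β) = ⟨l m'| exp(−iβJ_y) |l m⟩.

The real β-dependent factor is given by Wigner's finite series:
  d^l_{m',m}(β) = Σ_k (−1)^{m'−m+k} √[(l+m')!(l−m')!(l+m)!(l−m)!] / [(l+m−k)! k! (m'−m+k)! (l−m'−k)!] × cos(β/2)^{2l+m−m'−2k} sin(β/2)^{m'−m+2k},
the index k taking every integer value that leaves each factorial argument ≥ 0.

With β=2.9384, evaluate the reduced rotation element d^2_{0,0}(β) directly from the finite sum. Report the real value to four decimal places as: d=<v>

d=0.9389

d^2_{0,0}(β=2.9384) via Wigner's sum:
c=cos(2.9384/2)=0.101422, s=sin(2.9384/2)=0.994844; N=√[2·2·2·2]=4.000000
k∈{0,1,2} keeps every argument non-negative
  k=0: (−1)^0·4.0000/(4)·0.1014^4·0.9948^0 = +0.000106
  k=1: (−1)^1·4.0000/(1)·0.1014^2·0.9948^2 = -0.040722
  k=2: (−1)^2·4.0000/(4)·0.1014^0·0.9948^4 = +0.979533
d^2_{0,0}(2.9384) = +0.000106 -0.040722 +0.979533 = +0.938917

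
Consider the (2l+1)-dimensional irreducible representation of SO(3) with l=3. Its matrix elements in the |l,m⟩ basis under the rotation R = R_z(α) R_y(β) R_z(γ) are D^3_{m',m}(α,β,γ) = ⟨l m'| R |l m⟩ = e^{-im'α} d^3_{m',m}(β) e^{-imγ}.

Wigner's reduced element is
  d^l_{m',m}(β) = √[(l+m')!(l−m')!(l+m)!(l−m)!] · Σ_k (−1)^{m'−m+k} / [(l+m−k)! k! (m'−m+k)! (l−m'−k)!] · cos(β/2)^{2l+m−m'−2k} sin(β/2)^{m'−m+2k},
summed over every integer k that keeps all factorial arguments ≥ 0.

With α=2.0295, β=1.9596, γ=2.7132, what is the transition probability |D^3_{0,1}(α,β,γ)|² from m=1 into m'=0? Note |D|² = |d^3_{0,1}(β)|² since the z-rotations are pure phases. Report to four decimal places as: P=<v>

Split into d^3_{0,1}(β=1.9596) × two z-phases.
c=cos(1.9596/2)=0.557189, s=sin(1.9596/2)=0.830386; N=√[6·6·24·2]=41.569219
The bounds max(0,m−m')=1 and min(l+m,l−m')=3 give 3 terms
  k=1: (−1)^0·41.5692/(12)·0.5572^5·0.8304^1 = +0.154483
  k=2: (−1)^1·41.5692/(4)·0.5572^3·0.8304^3 = -1.029339
  k=3: (−1)^2·41.5692/(12)·0.5572^1·0.8304^5 = +0.762066
d^3_{0,1}(1.9596) = +0.154483 -1.029339 +0.762066 = -0.112790
|D^3_{0,1}|² = |d^3_{0,1}(β)|² = (-0.112790)² = 0.012721 (the z-rotation phases have unit modulus)

P=0.0127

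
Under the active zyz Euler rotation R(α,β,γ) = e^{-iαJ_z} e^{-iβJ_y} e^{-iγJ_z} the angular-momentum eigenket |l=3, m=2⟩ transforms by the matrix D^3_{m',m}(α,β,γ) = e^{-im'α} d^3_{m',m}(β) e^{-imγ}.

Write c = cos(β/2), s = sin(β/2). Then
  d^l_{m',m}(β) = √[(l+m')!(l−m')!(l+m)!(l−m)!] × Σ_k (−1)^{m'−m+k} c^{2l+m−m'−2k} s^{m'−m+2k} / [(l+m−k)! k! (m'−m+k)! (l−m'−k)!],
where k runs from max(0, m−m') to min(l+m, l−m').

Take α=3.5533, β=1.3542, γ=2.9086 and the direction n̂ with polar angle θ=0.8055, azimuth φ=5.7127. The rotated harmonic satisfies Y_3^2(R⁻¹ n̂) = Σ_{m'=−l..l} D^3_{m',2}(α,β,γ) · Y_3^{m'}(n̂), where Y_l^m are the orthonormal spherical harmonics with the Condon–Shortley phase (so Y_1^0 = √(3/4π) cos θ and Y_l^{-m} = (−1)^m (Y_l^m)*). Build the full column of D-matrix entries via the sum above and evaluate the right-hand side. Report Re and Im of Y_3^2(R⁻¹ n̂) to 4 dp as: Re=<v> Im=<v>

Re=-0.1508 Im=0.1776

Need the full column D^3_{m',2} for m'=−3..3 at α=3.5533, β=1.3542, γ=2.9086.
cos(β/2)=0.779393, sin(β/2)=0.626535
d^3_{-3,2}: single k=5 term ⇒ +0.184315;  D = +0.023950-0.182752i
d^3_{-2,2}: k∈[4..5] ⇒ +0.468021 -0.060489 = +0.407533;  D = +0.113171+0.391504i
d^3_{-1,2}: k∈[3..4] ⇒ +0.736438 -0.237949 = +0.498489;  D = -0.318498-0.383471i
d^3_{0,2}: k∈[2..3] ⇒ +0.793374 -0.512691 = +0.280682;  D = +0.250756+0.126111i
d^3_{1,2}: k∈[1..2] ⇒ +0.569807 -0.736438 = -0.166631;  D = +0.166386+0.009040i
d^3_{2,2}: k∈[0..1] ⇒ +0.224150 -0.724248 = -0.500098;  D = -0.468491+0.174968i
d^3_{3,2}: single k=0 term ⇒ -0.441371;  D = +0.317130-0.306980i
Y_3^{m'}(θ=0.8055,φ=5.7127) and Σ D·Y over m':
  (+0.0240-0.1828i)·(-0.0219+0.1549i)  (+0.1132+0.3915i)·(+0.1534+0.3347i)  (-0.3185-0.3835i)·(+0.2745+0.1762i)  (+0.2508+0.1261i)·(-0.1552+0.0000i)  (+0.1664+0.0090i)·(-0.2745+0.1762i)  (-0.4685+0.1750i)·(+0.1534-0.3347i)  (+0.3171-0.3070i)·(+0.0219+0.1549i)
Y_3^2(R⁻¹ n̂) = -0.150770+0.177612i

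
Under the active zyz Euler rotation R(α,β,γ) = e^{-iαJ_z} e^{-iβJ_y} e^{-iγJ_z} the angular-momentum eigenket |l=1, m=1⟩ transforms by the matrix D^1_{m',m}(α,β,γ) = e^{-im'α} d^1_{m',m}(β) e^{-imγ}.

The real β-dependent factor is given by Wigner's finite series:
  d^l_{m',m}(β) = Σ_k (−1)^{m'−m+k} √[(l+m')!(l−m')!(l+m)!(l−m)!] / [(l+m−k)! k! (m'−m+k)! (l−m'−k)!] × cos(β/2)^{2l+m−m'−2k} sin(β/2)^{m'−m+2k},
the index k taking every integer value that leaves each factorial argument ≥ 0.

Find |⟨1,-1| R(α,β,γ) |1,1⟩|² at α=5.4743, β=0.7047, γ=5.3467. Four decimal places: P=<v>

P=0.0142

Split into d^1_{-1,1}(β=0.7047) × two z-phases.
With c≡cos(β/2)=0.938564 and s≡sin(β/2)=0.345104, N=[1·2·2·1]^{1/2}=2.000000
Admissible k: 2..2 (factorial args all ≥0)
  k=2: (−1)^0·2.0000/(2)·0.9386^0·0.3451^2 = +0.119097
d^1_{-1,1}(0.7047) = +0.119097
|D^1_{-1,1}|² = |d^1_{-1,1}(β)|² = (+0.119097)² = 0.014184 (the z-rotation phases have unit modulus)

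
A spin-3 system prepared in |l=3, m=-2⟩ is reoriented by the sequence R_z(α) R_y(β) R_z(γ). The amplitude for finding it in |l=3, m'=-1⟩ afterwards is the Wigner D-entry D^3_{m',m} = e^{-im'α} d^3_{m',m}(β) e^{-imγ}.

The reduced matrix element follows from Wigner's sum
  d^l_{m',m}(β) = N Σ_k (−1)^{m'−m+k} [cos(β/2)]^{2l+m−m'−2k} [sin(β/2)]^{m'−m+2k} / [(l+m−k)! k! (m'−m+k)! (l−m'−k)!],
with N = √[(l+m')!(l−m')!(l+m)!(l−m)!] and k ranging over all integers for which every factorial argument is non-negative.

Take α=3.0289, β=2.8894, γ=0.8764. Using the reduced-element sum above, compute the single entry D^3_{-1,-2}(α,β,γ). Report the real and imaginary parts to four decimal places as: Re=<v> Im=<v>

Re=0.0008 Im=-0.0122

Split into d^3_{-1,-2}(β=2.8894) × two z-phases.
With c≡cos(β/2)=0.125762 and s≡sin(β/2)=0.992060, N=[2·24·1·120]^{1/2}=75.894664
Admissible k: 0..1 (factorial args all ≥0)
  k=0: (−1)^1·75.8947/(24)·0.1258^5·0.9921^1 = -0.000099
  k=1: (−1)^2·75.8947/(12)·0.1258^3·0.9921^3 = +0.012283
d^3_{-1,-2}(2.8894) = -0.000099 +0.012283 = +0.012184
Phases: e^{-i·(-1)·3.0289}=-0.993657+0.112454i, e^{-i·(-2)·0.8764}=-0.181001+0.983483i ⇒ D=+0.000844-0.012155i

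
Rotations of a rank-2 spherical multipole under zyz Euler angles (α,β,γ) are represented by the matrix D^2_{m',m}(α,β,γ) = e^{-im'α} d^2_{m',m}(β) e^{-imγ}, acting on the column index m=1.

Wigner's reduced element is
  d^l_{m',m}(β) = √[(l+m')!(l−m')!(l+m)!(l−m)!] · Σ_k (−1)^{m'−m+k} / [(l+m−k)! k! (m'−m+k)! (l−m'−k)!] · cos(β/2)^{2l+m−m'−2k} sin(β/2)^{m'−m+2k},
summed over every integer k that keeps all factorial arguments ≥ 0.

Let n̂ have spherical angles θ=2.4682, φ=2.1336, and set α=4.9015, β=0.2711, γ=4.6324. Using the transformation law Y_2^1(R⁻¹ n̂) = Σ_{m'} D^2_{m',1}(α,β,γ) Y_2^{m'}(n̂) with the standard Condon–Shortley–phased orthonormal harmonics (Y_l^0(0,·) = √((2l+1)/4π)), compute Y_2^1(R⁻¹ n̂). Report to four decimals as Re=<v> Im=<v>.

Re=0.1789 Im=-0.2322

Need the full column D^2_{m',1} for m'=−2..2 at α=4.9015, β=0.2711, γ=4.6324.
cos(β/2)=0.990827, sin(β/2)=0.135135
d^2_{-2,1}: single k=3 term ⇒ +0.004890;  D = +0.002163-0.004386i
d^2_{-1,1}: k∈[2..3] ⇒ +0.053784 -0.000333 = +0.053451;  D = +0.051527+0.014211i
d^2_{0,1}: k∈[1..2] ⇒ +0.321987 -0.005989 = +0.315997;  D = -0.025249+0.314987i
d^2_{1,1}: k∈[0..1] ⇒ +0.963810 -0.053784 = +0.910026;  D = -0.904613+0.099107i
d^2_{2,1}: single k=0 term ⇒ -0.262901;  D = +0.077249+0.251296i
Y_2^{m'}(θ=2.4682,φ=2.1336) and Σ D·Y over m':
  (+0.0022-0.0044i)·(-0.0647+0.1356i)  (+0.0515+0.0142i)·(+0.2010+0.3185i)  (-0.0252+0.3150i)·(+0.2628+0.0000i)  (-0.9046+0.0991i)·(-0.2010+0.3185i)  (+0.0772+0.2513i)·(-0.0647-0.1356i)
Y_2^1(R⁻¹ n̂) = +0.178937-0.232176i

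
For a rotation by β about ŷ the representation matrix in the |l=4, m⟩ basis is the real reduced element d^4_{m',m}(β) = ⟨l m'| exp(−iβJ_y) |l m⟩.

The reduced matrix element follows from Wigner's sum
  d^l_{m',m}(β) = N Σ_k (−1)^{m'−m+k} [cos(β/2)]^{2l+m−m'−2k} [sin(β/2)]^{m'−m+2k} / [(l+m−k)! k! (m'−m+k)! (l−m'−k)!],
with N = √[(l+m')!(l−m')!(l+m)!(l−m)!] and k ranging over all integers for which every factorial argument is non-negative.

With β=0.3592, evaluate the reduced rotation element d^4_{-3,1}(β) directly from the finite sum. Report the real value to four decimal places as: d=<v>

d^4_{-3,1}(β=0.3592) via Wigner's sum:
With c≡cos(β/2)=0.983915 and s≡sin(β/2)=0.178636, N=[1·5040·120·6]^{1/2}=1904.940944
Admissible k: 4..5 (factorial args all ≥0)
  k=4: (−1)^0·1904.9409/(144)·0.9839^4·0.1786^4 = +0.012625
  k=5: (−1)^1·1904.9409/(240)·0.9839^2·0.1786^6 = -0.000250
d^4_{-3,1}(0.3592) = +0.012625 -0.000250 = +0.012375

d=0.0124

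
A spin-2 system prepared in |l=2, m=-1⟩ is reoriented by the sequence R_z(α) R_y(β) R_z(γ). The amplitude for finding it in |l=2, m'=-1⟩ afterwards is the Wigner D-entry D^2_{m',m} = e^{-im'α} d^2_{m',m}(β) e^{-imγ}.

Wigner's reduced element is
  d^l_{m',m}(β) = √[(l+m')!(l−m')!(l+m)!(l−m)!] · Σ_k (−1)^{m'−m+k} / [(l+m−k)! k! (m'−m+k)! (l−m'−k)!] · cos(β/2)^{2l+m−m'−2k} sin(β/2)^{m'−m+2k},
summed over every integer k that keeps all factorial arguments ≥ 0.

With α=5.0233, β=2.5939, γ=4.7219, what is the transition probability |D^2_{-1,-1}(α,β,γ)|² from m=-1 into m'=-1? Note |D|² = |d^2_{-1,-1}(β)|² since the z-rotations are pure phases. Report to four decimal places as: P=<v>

Split into d^2_{-1,-1}(β=2.5939) × two z-phases.
Half-angle: c=0.270436, s=0.962738. N=√(1·6·1·6)=6.000000
The bounds max(0,m−m')=0 and min(l+m,l−m')=1 give 2 terms
  k=0: (−1)^0·6.0000/(6)·0.2704^4·0.9627^0 = +0.005349
  k=1: (−1)^1·6.0000/(2)·0.2704^2·0.9627^2 = -0.203361
d^2_{-1,-1}(2.5939) = +0.005349 -0.203361 = -0.198012
|D^2_{-1,-1}|² = |d^2_{-1,-1}(β)|² = (-0.198012)² = 0.039209 (the z-rotation phases have unit modulus)

P=0.0392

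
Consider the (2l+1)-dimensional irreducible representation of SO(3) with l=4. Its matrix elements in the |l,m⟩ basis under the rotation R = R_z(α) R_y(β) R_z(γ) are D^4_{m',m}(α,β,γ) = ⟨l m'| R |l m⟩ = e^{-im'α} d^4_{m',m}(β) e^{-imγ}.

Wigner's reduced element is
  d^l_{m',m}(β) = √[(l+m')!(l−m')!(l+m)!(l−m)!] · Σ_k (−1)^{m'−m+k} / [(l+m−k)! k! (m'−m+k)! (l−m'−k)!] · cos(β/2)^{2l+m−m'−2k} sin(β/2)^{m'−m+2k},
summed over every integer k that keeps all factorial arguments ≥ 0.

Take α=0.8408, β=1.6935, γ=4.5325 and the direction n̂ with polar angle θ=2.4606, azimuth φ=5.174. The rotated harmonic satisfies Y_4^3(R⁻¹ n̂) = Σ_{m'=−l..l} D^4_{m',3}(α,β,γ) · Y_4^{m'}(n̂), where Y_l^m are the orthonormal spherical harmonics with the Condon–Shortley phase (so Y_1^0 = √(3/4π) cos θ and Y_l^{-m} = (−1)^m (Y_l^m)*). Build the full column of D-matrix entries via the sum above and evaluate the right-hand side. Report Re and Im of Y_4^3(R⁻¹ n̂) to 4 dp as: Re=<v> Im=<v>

Re=-0.1619 Im=-0.0355

Need the full column D^4_{m',3} for m'=−4..4 at α=0.8408, β=1.6935, γ=4.5325.
cos(β/2)=0.662421, sin(β/2)=0.749131
d^4_{-4,3}: single k=7 term ⇒ +0.248077;  D = -0.171134+0.179597i
d^4_{-3,3}: k∈[6..7] ⇒ +0.542894 -0.099189 = +0.443705;  D = +0.035249+0.442302i
d^4_{-2,3}: k∈[5..6] ⇒ +0.769801 -0.328174 = +0.441627;  D = +0.351446+0.267432i
d^4_{-1,3}: k∈[4..5] ⇒ +0.802211 -0.615584 = +0.186627;  D = +0.183257-0.035307i
d^4_{0,3}: k∈[3..4] ⇒ +0.634468 -0.811441 = -0.176974;  D = -0.090938+0.151822i
d^4_{1,3}: k∈[2..3] ⇒ +0.376350 -0.802211 = -0.425860;  D = +0.126311+0.406697i
d^4_{2,3}: k∈[1..2] ⇒ +0.156878 -0.601909 = -0.445031;  D = +0.404729+0.185061i
d^4_{3,3}: k∈[0..1] ⇒ +0.037074 -0.331910 = -0.294835;  D = +0.270171-0.118048i
d^4_{4,3}: single k=0 term ⇒ -0.118589;  D = +0.037086-0.112641i
Y_4^{m'}(θ=2.4606,φ=5.174) and Σ D·Y over m':
  (-0.1711+0.1796i)·(-0.0189-0.0669i)  (+0.0352+0.4423i)·(+0.2385+0.0449i)  (+0.3514+0.2674i)·(-0.2580+0.3411i)  (+0.1833-0.0353i)·(-0.1263-0.2539i)  (-0.0909+0.1518i)·(-0.2492+0.0000i)  (+0.1263+0.4067i)·(+0.1263-0.2539i)  (+0.4047+0.1851i)·(-0.2580-0.3411i)  (+0.2702-0.1180i)·(-0.2385+0.0449i)  (+0.0371-0.1126i)·(-0.0189+0.0669i)
Y_4^3(R⁻¹ n̂) = -0.161900-0.035526i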